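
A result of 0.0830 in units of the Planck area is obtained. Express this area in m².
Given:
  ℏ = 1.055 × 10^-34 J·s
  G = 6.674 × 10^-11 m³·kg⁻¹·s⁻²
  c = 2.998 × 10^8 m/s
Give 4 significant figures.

2.169 × 10^-71 m²

One Planck area: A_P = ℏG/c³ = 2.613 × 10^-70 m².
0.0830 × 2.613 × 10^-70 m² = 2.169 × 10^-71 m²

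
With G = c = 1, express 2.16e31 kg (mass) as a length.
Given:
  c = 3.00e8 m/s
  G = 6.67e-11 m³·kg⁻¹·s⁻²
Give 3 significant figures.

1.60e4 m

In G = c = 1 units mass has dimensions of length; the conversion factor is G/c².
2.16e31 kg × (G/c²) = 1.60e4 m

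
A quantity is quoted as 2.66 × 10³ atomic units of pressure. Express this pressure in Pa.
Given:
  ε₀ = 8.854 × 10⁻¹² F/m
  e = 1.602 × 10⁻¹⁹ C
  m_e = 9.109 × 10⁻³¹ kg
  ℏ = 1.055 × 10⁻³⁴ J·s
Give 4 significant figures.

One atomic unit of pressure: P_au = E_h/a₀³ = m_e⁴e¹⁰/((4πε₀)⁵ℏ⁸) = 2.929 × 10¹³ Pa.
2.66 × 10³ × 2.929 × 10¹³ Pa = 7.792 × 10¹⁶ Pa

7.792 × 10¹⁶ Pa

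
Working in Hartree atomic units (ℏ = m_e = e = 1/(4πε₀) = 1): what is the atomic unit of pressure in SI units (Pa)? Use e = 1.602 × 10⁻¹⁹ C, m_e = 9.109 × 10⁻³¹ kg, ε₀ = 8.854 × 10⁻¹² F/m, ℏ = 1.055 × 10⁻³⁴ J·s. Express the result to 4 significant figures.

The unique combination of the constants set to 1 with dimensions of pressure is P_au = E_h/a₀³ = m_e⁴e¹⁰/((4πε₀)⁵ℏ⁸).
E_h = 4.354 × 10⁻¹⁸ J
a₀ = 5.297 × 10⁻¹¹ m
E_h/a₀³ = 2.929 × 10¹³ Pa

2.929 × 10¹³ Pa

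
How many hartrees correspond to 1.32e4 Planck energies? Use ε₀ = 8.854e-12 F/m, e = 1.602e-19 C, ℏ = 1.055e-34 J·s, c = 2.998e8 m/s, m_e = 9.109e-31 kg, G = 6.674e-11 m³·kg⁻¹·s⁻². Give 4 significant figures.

Planck energy: E_P = √(ℏc⁵/G) = 1.957e9 J
hartree: E_h = m_e e⁴/(4πε₀ℏ)² = 4.354e-18 J
1.32e4 × 1.957e9 / 4.354e-18 = 5.932e30

5.932e30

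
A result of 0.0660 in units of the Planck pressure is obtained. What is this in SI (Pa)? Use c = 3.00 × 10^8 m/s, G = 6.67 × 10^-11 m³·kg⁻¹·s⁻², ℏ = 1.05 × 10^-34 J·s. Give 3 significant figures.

One Planck pressure: p_P = c⁷/(ℏG²) = 4.68 × 10^113 Pa.
0.0660 × 4.68 × 10^113 Pa = 3.09 × 10^112 Pa

3.09 × 10^112 Pa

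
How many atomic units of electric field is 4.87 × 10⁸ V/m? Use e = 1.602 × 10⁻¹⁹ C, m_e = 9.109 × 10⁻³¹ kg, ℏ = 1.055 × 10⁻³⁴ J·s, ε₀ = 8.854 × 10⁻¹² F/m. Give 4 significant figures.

atomic unit of electric field: E_au = E_h/(e a₀) = m_e²e⁵/((4πε₀)³ℏ⁴) = 5.131 × 10¹¹ V/m.
4.87 × 10⁸ / 5.131 × 10¹¹ = 9.491 × 10⁻⁴

9.491 × 10⁻⁴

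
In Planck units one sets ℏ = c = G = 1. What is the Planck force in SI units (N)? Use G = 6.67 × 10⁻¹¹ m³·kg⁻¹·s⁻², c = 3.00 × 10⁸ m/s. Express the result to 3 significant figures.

1.21 × 10⁴⁴ N

F_P = c⁴/G
  = 8.10 × 10³³ / 6.67 × 10⁻¹¹
  = 1.21 × 10⁴⁴ N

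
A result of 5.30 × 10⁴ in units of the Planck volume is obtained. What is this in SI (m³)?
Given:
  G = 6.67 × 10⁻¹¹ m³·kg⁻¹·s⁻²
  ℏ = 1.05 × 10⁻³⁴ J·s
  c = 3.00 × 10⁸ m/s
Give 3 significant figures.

2.21 × 10⁻¹⁰⁰ m³

One Planck volume: V_P = (ℏG/c³)^(3/2) = 4.18 × 10⁻¹⁰⁵ m³.
5.30 × 10⁴ × 4.18 × 10⁻¹⁰⁵ m³ = 2.21 × 10⁻¹⁰⁰ m³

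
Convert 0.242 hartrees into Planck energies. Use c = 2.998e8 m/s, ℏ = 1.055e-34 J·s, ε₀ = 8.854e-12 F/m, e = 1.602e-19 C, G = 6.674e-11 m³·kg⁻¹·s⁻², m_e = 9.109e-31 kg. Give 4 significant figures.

5.385e-28

hartree: E_h = m_e e⁴/(4πε₀ℏ)² = 4.354e-18 J
Planck energy: E_P = √(ℏc⁵/G) = 1.957e9 J
0.242 × 4.354e-18 / 1.957e9 = 5.385e-28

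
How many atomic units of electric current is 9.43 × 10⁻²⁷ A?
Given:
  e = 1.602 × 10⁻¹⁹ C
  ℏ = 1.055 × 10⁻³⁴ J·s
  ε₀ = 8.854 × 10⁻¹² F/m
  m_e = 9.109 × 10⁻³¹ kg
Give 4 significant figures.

1.426 × 10⁻²⁴

atomic unit of electric current: I_au = e E_h/ℏ = m_e e⁵/((4πε₀)²ℏ³) = 6.612 × 10⁻³ A.
9.43 × 10⁻²⁷ / 6.612 × 10⁻³ = 1.426 × 10⁻²⁴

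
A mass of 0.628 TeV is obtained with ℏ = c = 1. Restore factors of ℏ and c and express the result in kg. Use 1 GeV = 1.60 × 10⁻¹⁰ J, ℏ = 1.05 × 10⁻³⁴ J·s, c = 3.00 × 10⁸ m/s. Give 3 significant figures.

1.12 × 10⁻²⁴ kg

Mass is [E]/c²; divide by c².
1 GeV → 1/c² × (1 GeV in J) = 1.78 × 10⁻²⁷ kg.
Convert the energy scale: 0.628 TeV = 628 GeV.
Result: 628 × 1.78 × 10⁻²⁷ = 1.12 × 10⁻²⁴ kg.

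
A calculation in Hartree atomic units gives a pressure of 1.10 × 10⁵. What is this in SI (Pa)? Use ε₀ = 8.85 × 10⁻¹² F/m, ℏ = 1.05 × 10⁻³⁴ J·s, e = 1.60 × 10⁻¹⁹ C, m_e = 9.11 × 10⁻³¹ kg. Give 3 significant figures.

One atomic unit of pressure: P_au = E_h/a₀³ = m_e⁴e¹⁰/((4πε₀)⁵ℏ⁸) = 3.01 × 10¹³ Pa.
1.10 × 10⁵ × 3.01 × 10¹³ Pa = 3.31 × 10¹⁸ Pa

3.31 × 10¹⁸ Pa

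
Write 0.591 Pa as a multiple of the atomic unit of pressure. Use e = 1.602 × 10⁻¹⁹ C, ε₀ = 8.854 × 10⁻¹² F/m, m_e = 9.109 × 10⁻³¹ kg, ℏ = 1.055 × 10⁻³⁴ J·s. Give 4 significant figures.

2.018 × 10⁻¹⁴

atomic unit of pressure: P_au = E_h/a₀³ = m_e⁴e¹⁰/((4πε₀)⁵ℏ⁸) = 2.929 × 10¹³ Pa.
0.591 / 2.929 × 10¹³ = 2.018 × 10⁻¹⁴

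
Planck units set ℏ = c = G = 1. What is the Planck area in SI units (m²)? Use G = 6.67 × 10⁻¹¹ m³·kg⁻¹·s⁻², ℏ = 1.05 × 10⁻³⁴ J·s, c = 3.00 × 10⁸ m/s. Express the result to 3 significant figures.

The unique combination of the constants set to 1 with dimensions of area is A_P = ℏG/c³.
  = 7.00 × 10⁻⁴⁵ / 2.70 × 10²⁵
  = 2.59 × 10⁻⁷⁰ m²

2.59 × 10⁻⁷⁰ m²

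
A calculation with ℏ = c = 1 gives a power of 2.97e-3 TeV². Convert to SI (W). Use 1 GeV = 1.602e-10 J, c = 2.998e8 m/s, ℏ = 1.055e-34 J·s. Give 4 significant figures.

7.225e17 W

Power is [E]/[T] = [E]²/ℏ.
1 GeV² → 1/ℏ × (1 GeV in J)² = 2.433e14 W.
Convert the energy scale: 2.97e-3 TeV² = 2.97e3 GeV².
Result: 2.97e3 × 2.433e14 = 7.225e17 W.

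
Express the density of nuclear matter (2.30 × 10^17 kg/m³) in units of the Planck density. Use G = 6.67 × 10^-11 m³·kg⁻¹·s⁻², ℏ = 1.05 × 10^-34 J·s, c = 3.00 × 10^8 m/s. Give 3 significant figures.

Planck density: ρ_P = c⁵/(ℏG²) = 5.20 × 10^96 kg/m³.
2.30 × 10^17 / 5.20 × 10^96 = 4.42 × 10^-80

4.42 × 10^-80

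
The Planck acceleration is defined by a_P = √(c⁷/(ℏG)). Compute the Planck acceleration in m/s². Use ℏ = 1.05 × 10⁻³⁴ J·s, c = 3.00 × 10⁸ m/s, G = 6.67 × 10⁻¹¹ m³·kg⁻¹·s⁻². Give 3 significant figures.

a_P = √(c⁷/(ℏG))
  = √(3.12 × 10¹⁰³)
  = 5.59 × 10⁵¹ m/s²

5.59 × 10⁵¹ m/s²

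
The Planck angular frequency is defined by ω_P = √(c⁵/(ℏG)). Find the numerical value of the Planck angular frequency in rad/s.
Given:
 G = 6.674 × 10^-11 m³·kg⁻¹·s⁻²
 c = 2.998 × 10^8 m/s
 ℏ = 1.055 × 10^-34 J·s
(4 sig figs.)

1.855 × 10^43 rad/s

ω_P = √(c⁵/(ℏG))
  = √(3.440 × 10^86)
  = 1.855 × 10^43 rad/s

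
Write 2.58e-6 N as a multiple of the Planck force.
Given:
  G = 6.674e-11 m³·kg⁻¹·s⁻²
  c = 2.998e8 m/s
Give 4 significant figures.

Planck force: F_P = c⁴/G = 1.210e44 N.
2.58e-6 / 1.210e44 = 2.131e-50

2.131e-50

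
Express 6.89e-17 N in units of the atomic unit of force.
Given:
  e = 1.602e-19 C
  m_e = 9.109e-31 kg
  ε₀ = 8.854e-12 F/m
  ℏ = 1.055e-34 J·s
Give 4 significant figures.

atomic unit of force: F_au = E_h/a₀ = m_e²e⁶/((4πε₀)³ℏ⁴) = 8.220e-8 N.
6.89e-17 / 8.220e-8 = 8.382e-10

8.382e-10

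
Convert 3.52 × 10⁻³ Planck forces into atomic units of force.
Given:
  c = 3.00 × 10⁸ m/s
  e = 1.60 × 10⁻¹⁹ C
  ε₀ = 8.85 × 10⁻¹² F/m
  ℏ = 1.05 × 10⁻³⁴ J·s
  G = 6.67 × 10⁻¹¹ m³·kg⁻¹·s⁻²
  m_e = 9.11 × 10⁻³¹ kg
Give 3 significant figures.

5.13 × 10⁴⁸

Planck force: F_P = c⁴/G = 1.21 × 10⁴⁴ N
atomic unit of force: F_au = E_h/a₀ = m_e²e⁶/((4πε₀)³ℏ⁴) = 8.33 × 10⁻⁸ N
3.52 × 10⁻³ × 1.21 × 10⁴⁴ / 8.33 × 10⁻⁸ = 5.13 × 10⁴⁸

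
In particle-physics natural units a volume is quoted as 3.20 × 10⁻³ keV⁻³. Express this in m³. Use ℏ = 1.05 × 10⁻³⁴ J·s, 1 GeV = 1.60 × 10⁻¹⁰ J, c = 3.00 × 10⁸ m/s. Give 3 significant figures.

Volume is [L]³ = [E]⁻³·(ℏc)³.
1 GeV⁻³ → (ℏc)³ × (1 GeV in J)⁻³ = 7.63 × 10⁻⁴⁸ m³.
Convert the energy scale: 3.20 × 10⁻³ keV⁻³ = 3.20 × 10¹⁵ GeV⁻³.
Result: 3.20 × 10¹⁵ × 7.63 × 10⁻⁴⁸ = 2.44 × 10⁻³² m³.

2.44 × 10⁻³² m³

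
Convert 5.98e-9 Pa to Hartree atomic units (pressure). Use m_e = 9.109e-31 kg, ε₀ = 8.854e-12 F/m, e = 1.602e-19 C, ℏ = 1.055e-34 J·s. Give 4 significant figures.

atomic unit of pressure: P_au = E_h/a₀³ = m_e⁴e¹⁰/((4πε₀)⁵ℏ⁸) = 2.929e13 Pa.
5.98e-9 / 2.929e13 = 2.042e-22

2.042e-22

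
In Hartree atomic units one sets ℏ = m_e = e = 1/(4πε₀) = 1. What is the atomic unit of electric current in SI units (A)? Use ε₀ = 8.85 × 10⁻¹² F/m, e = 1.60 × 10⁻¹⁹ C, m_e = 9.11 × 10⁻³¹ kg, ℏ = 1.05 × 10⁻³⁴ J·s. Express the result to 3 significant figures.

I_au = e E_h/ℏ = m_e e⁵/((4πε₀)²ℏ³)
E_h = 4.38 × 10⁻¹⁸ J
e·E_h/ℏ = 6.67 × 10⁻³ A

6.67 × 10⁻³ A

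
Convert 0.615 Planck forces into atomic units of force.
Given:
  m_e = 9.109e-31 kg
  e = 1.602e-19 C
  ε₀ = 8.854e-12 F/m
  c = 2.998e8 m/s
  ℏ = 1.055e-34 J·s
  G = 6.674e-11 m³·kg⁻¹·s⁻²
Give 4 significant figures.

9.056e50

Planck force: F_P = c⁴/G = 1.210e44 N
atomic unit of force: F_au = E_h/a₀ = m_e²e⁶/((4πε₀)³ℏ⁴) = 8.220e-8 N
0.615 × 1.210e44 / 8.220e-8 = 9.056e50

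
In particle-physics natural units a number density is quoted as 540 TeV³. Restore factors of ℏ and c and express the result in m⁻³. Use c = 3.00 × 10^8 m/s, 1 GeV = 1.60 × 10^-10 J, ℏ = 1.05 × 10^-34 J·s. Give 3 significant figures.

Number density is [L]⁻³ = [E]³/(ℏc)³.
1 GeV³ → 1/(ℏc)³ × (1 GeV in J)³ = 1.31 × 10^47 m⁻³.
Convert the energy scale: 540 TeV³ = 5.40 × 10^11 GeV³.
Result: 5.40 × 10^11 × 1.31 × 10^47 = 7.08 × 10^58 m⁻³.

7.08 × 10^58 m⁻³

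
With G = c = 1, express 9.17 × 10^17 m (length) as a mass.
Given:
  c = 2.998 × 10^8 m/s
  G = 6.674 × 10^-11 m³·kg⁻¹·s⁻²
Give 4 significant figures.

Length → mass via c²/G.
9.17 × 10^17 m × (c²/G) = 1.235 × 10^45 kg

1.235 × 10^45 kg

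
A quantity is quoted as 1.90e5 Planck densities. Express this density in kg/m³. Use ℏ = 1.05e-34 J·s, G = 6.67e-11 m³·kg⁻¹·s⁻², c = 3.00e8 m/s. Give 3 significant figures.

One Planck density: ρ_P = c⁵/(ℏG²) = 5.20e96 kg/m³.
1.90e5 × 5.20e96 kg/m³ = 9.88e101 kg/m³

9.88e101 kg/m³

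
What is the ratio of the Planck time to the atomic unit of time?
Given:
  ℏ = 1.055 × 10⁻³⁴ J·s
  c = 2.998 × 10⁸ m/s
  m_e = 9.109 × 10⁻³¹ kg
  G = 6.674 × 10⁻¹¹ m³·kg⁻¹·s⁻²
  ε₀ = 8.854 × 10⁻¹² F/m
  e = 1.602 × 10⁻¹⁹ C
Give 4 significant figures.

Planck time: t_P = √(ℏG/c⁵) = 5.392 × 10⁻⁴⁴ s
atomic unit of time: τ_au = (4πε₀)²ℏ³/(m_e e⁴) = 2.423 × 10⁻¹⁷ s
ratio = 5.392 × 10⁻⁴⁴ / 2.423 × 10⁻¹⁷ = 2.225 × 10⁻²⁷

2.225 × 10⁻²⁷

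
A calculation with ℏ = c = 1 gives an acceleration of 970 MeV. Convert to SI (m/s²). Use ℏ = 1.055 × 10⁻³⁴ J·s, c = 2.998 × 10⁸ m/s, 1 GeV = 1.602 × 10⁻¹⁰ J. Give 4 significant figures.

4.416 × 10³² m/s²

Acceleration is [L]/[T]² = c·[E]/ℏ.
1 GeV → c/ℏ × (1 GeV in J) = 4.552 × 10³² m/s².
Convert the energy scale: 970 MeV = 0.970 GeV.
Result: 0.970 × 4.552 × 10³² = 4.416 × 10³² m/s².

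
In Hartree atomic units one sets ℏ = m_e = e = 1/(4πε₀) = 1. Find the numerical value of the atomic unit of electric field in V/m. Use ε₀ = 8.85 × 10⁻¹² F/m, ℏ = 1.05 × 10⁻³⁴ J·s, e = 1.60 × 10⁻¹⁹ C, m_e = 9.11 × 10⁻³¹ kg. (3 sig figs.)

5.20 × 10¹¹ V/m

E_au = E_h/(e a₀) = m_e²e⁵/((4πε₀)³ℏ⁴)
E_h = 4.38 × 10⁻¹⁸ J
a₀ = 5.26 × 10⁻¹¹ m
E_h/(e·a₀) = 5.20 × 10¹¹ V/m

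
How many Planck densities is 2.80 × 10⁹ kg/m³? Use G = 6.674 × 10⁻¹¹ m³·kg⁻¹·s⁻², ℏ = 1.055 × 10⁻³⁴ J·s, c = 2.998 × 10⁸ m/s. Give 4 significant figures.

Planck density: ρ_P = c⁵/(ℏG²) = 5.154 × 10⁹⁶ kg/m³.
2.80 × 10⁹ / 5.154 × 10⁹⁶ = 5.433 × 10⁻⁸⁸

5.433 × 10⁻⁸⁸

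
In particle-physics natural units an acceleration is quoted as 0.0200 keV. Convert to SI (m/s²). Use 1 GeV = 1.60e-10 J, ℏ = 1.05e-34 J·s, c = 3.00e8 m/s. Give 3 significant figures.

9.14e24 m/s²

Acceleration is [L]/[T]² = c·[E]/ℏ.
1 GeV → c/ℏ × (1 GeV in J) = 4.57e32 m/s².
Convert the energy scale: 0.0200 keV = 2.00e-8 GeV.
Result: 2.00e-8 × 4.57e32 = 9.14e24 m/s².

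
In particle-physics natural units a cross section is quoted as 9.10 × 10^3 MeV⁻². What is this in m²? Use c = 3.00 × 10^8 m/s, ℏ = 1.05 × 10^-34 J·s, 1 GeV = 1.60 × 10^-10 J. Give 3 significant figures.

3.53 × 10^-22 m²

Area is [L]² = [E]⁻²·(ℏc)²; restore (ℏc)².
1 GeV⁻² → (ℏc)² × (1 GeV in J)⁻² = 3.88 × 10^-32 m².
Convert the energy scale: 9.10 × 10^3 MeV⁻² = 9.10 × 10^9 GeV⁻².
Result: 9.10 × 10^9 × 3.88 × 10^-32 = 3.53 × 10^-22 m².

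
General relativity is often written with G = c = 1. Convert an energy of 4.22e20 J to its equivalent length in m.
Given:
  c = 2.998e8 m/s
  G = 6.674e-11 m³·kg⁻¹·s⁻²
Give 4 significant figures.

Energy → length via G/c⁴.
4.22e20 J × (G/c⁴) = 3.486e-24 m

3.486e-24 m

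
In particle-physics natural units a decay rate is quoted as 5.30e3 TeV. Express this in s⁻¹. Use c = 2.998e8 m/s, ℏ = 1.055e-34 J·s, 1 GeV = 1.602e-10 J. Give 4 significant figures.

8.048e30 s⁻¹

A rate is [E]/ℏ; divide by ℏ.
1 GeV → 1/ℏ × (1 GeV in J) = 1.518e24 s⁻¹.
Convert the energy scale: 5.30e3 TeV = 5.30e6 GeV.
Result: 5.30e6 × 1.518e24 = 8.048e30 s⁻¹.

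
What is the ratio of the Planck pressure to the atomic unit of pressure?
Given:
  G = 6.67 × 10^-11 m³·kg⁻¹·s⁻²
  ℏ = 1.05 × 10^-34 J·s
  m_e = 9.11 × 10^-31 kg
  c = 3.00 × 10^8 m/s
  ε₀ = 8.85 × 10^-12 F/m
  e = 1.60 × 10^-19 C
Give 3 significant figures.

Planck pressure: p_P = c⁷/(ℏG²) = 4.68 × 10^113 Pa
atomic unit of pressure: P_au = E_h/a₀³ = m_e⁴e¹⁰/((4πε₀)⁵ℏ⁸) = 3.01 × 10^13 Pa
ratio = 4.68 × 10^113 / 3.01 × 10^13 = 1.55 × 10^100

1.55 × 10^100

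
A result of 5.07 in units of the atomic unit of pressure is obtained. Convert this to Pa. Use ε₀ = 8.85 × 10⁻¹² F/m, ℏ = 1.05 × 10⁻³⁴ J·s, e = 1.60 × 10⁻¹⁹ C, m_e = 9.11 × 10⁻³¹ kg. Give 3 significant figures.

One atomic unit of pressure: P_au = E_h/a₀³ = m_e⁴e¹⁰/((4πε₀)⁵ℏ⁸) = 3.01 × 10¹³ Pa.
5.07 × 3.01 × 10¹³ Pa = 1.53 × 10¹⁴ Pa

1.53 × 10¹⁴ Pa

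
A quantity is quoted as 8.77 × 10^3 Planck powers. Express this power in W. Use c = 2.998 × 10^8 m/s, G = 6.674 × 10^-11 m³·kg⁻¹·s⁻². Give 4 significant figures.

One Planck power: P_P = c⁵/G = 3.629 × 10^52 W.
8.77 × 10^3 × 3.629 × 10^52 W = 3.183 × 10^56 W

3.183 × 10^56 W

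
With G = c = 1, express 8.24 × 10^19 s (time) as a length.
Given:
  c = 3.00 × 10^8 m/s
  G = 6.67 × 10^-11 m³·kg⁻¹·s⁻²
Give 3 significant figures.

Time → length via c.
8.24 × 10^19 s × (c) = 2.47 × 10^28 m

2.47 × 10^28 m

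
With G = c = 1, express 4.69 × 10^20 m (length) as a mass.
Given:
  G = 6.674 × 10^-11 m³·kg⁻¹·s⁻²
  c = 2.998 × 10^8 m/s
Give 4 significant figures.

Length → mass via c²/G.
4.69 × 10^20 m × (c²/G) = 6.316 × 10^47 kg

6.316 × 10^47 kg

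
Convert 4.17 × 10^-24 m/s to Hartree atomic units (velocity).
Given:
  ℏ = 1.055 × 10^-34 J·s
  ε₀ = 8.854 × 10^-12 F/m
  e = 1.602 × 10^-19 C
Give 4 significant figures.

atomic unit of velocity: v_au = e²/(4πε₀ℏ) = 2.186 × 10^6 m/s.
4.17 × 10^-24 / 2.186 × 10^6 = 1.907 × 10^-30

1.907 × 10^-30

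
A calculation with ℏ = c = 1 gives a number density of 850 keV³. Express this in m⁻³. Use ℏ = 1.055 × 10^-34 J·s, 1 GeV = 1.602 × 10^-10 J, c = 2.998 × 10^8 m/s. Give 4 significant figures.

Number density is [L]⁻³ = [E]³/(ℏc)³.
1 GeV³ → 1/(ℏc)³ × (1 GeV in J)³ = 1.299 × 10^47 m⁻³.
Convert the energy scale: 850 keV³ = 8.50 × 10^-16 GeV³.
Result: 8.50 × 10^-16 × 1.299 × 10^47 = 1.104 × 10^32 m⁻³.

1.104 × 10^32 m⁻³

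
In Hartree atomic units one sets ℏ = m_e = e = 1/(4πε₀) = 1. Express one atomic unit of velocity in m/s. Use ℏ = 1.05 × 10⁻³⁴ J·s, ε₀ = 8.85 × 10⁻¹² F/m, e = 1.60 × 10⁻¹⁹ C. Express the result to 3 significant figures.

2.19 × 10⁶ m/s

v_au = e²/(4πε₀ℏ)
  = 2.56 × 10⁻³⁸ / 1.17 × 10⁻⁴⁴
  = 2.19 × 10⁶ m/s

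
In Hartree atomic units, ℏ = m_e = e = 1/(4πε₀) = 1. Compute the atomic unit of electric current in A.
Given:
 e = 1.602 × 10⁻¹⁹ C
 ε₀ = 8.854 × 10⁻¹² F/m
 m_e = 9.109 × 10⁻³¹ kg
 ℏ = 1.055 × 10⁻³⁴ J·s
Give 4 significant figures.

The unique combination of the constants set to 1 with dimensions of current is I_au = e E_h/ℏ = m_e e⁵/((4πε₀)²ℏ³).
E_h = 4.354 × 10⁻¹⁸ J
e·E_h/ℏ = 6.612 × 10⁻³ A

6.612 × 10⁻³ A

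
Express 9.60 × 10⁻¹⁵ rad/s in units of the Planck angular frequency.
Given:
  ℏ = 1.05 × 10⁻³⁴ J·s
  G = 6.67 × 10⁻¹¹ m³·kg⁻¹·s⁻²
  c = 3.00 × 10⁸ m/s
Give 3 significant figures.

5.15 × 10⁻⁵⁸

Planck angular frequency: ω_P = √(c⁵/(ℏG)) = 1.86 × 10⁴³ rad/s.
9.60 × 10⁻¹⁵ / 1.86 × 10⁴³ = 5.15 × 10⁻⁵⁸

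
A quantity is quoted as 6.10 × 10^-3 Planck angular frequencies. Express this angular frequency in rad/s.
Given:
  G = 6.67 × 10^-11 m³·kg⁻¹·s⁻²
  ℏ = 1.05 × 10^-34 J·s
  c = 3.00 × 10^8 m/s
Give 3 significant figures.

1.14 × 10^41 rad/s

One Planck angular frequency: ω_P = √(c⁵/(ℏG)) = 1.86 × 10^43 rad/s.
6.10 × 10^-3 × 1.86 × 10^43 rad/s = 1.14 × 10^41 rad/s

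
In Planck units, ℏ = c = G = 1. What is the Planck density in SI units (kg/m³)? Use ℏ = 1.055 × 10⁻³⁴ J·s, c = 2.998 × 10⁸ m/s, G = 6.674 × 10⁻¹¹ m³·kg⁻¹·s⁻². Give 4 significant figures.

5.154 × 10⁹⁶ kg/m³

Dimensional analysis gives ρ_P = c⁵/(ℏG²).
  = 2.422 × 10⁴² / 4.699 × 10⁻⁵⁵
  = 5.154 × 10⁹⁶ kg/m³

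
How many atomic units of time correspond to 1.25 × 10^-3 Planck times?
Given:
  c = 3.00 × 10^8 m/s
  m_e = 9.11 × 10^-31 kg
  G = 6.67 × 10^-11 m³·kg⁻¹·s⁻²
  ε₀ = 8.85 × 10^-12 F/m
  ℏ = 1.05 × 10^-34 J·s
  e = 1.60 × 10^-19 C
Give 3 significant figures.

Planck time: t_P = √(ℏG/c⁵) = 5.37 × 10^-44 s
atomic unit of time: τ_au = (4πε₀)²ℏ³/(m_e e⁴) = 2.40 × 10^-17 s
1.25 × 10^-3 × 5.37 × 10^-44 / 2.40 × 10^-17 = 2.80 × 10^-30

2.80 × 10^-30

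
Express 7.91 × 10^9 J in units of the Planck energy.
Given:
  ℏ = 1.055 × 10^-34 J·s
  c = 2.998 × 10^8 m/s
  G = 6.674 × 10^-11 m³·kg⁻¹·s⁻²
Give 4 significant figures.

Planck energy: E_P = √(ℏc⁵/G) = 1.957 × 10^9 J.
7.91 × 10^9 / 1.957 × 10^9 = 4.043

4.043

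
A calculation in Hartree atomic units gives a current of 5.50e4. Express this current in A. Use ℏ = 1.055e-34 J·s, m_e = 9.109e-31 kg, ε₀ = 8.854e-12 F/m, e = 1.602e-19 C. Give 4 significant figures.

One atomic unit of electric current: I_au = e E_h/ℏ = m_e e⁵/((4πε₀)²ℏ³) = 6.612e-3 A.
5.50e4 × 6.612e-3 A = 363.7 A

363.7 A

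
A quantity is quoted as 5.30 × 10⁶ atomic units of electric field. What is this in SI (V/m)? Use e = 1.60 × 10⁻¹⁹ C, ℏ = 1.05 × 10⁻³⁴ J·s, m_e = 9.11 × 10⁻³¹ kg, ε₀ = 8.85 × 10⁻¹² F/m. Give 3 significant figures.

2.76 × 10¹⁸ V/m

One atomic unit of electric field: E_au = E_h/(e a₀) = m_e²e⁵/((4πε₀)³ℏ⁴) = 5.20 × 10¹¹ V/m.
5.30 × 10⁶ × 5.20 × 10¹¹ V/m = 2.76 × 10¹⁸ V/m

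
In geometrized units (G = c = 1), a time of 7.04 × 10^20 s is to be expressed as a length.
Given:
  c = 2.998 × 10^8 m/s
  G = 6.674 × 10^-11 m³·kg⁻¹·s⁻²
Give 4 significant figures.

2.111 × 10^29 m

Time → length via c.
7.04 × 10^20 s × (c) = 2.111 × 10^29 m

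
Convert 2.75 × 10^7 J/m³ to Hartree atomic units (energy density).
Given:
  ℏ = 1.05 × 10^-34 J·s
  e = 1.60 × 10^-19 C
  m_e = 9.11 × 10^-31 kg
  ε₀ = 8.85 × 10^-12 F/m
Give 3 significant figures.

atomic unit of energy density: u_au = E_h/a₀³ = m_e⁴e¹⁰/((4πε₀)⁵ℏ⁸) = 3.01 × 10^13 J/m³.
2.75 × 10^7 / 3.01 × 10^13 = 9.13 × 10^-7

9.13 × 10^-7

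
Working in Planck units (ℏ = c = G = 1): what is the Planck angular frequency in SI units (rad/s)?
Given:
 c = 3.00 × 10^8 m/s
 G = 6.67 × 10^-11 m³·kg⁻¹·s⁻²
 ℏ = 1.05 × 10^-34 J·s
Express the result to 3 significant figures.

The unique combination of the constants set to 1 with dimensions of angular frequency is ω_P = √(c⁵/(ℏG)).
  = √(3.47 × 10^86)
  = 1.86 × 10^43 rad/s

1.86 × 10^43 rad/s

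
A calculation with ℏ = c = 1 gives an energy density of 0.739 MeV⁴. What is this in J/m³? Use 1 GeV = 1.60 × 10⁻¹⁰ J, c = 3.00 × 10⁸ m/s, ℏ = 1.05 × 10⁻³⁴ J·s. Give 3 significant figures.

1.55 × 10²⁵ J/m³

[E]/[L]³ = [E]⁴/(ℏc)³; restore (ℏc)⁻³.
1 GeV⁴ → 1/(ℏc)³ × (1 GeV in J)⁴ = 2.10 × 10³⁷ J/m³.
Convert the energy scale: 0.739 MeV⁴ = 7.39 × 10⁻¹³ GeV⁴.
Result: 7.39 × 10⁻¹³ × 2.10 × 10³⁷ = 1.55 × 10²⁵ J/m³.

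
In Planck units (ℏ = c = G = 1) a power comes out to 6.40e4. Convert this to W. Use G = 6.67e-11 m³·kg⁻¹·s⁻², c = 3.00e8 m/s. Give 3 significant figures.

2.33e57 W

One Planck power: P_P = c⁵/G = 3.64e52 W.
6.40e4 × 3.64e52 W = 2.33e57 W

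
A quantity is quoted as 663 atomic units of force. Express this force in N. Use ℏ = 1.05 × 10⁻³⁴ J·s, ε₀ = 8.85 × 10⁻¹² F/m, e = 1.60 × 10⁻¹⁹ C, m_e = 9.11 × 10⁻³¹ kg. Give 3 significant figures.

5.52 × 10⁻⁵ N

One atomic unit of force: F_au = E_h/a₀ = m_e²e⁶/((4πε₀)³ℏ⁴) = 8.33 × 10⁻⁸ N.
663 × 8.33 × 10⁻⁸ N = 5.52 × 10⁻⁵ N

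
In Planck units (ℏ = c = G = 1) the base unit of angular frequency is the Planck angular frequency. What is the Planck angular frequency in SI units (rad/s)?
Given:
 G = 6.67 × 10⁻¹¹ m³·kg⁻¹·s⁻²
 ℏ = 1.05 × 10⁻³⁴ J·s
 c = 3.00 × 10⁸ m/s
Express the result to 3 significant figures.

ω_P = √(c⁵/(ℏG))
  = √(3.47 × 10⁸⁶)
  = 1.86 × 10⁴³ rad/s

1.86 × 10⁴³ rad/s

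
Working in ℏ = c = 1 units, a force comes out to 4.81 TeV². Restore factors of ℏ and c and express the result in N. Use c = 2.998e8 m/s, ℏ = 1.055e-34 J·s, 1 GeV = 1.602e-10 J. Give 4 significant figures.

3.903e12 N

Force is [E]/[L] = [E]²/(ℏc); restore (ℏc)⁻¹.
1 GeV² → 1/(ℏc) × (1 GeV in J)² = 8.114e5 N.
Convert the energy scale: 4.81 TeV² = 4.81e6 GeV².
Result: 4.81e6 × 8.114e5 = 3.903e12 N.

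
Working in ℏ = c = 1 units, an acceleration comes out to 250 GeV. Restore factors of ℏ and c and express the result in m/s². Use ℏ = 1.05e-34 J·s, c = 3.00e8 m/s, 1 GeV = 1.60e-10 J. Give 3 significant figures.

Acceleration is [L]/[T]² = c·[E]/ℏ.
1 GeV → c/ℏ × (1 GeV in J) = 4.57e32 m/s².
Result: 250 × 4.57e32 = 1.14e35 m/s².

1.14e35 m/s²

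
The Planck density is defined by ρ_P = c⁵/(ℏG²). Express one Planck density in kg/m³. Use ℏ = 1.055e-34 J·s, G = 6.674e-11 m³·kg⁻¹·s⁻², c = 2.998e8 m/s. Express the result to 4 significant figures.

ρ_P = c⁵/(ℏG²)
  = 2.422e42 / 4.699e-55
  = 5.154e96 kg/m³

5.154e96 kg/m³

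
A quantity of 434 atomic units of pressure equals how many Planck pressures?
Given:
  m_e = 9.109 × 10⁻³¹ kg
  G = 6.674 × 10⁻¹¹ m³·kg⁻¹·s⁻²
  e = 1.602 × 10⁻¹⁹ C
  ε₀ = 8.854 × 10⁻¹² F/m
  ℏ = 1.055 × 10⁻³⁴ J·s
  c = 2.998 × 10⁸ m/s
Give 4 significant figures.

2.744 × 10⁻⁹⁸

atomic unit of pressure: P_au = E_h/a₀³ = m_e⁴e¹⁰/((4πε₀)⁵ℏ⁸) = 2.929 × 10¹³ Pa
Planck pressure: p_P = c⁷/(ℏG²) = 4.632 × 10¹¹³ Pa
434 × 2.929 × 10¹³ / 4.632 × 10¹¹³ = 2.744 × 10⁻⁹⁸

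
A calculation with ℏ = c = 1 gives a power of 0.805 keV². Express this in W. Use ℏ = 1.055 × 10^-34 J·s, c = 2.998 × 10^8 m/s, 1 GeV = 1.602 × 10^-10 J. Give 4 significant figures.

Power is [E]/[T] = [E]²/ℏ.
1 GeV² → 1/ℏ × (1 GeV in J)² = 2.433 × 10^14 W.
Convert the energy scale: 0.805 keV² = 8.05 × 10^-13 GeV².
Result: 8.05 × 10^-13 × 2.433 × 10^14 = 195.8 W.

195.8 W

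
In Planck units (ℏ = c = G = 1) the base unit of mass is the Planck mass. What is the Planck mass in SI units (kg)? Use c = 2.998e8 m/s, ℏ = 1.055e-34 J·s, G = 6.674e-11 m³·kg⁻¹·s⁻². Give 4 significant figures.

m_P = √(ℏc/G)
  = √(4.739e-16)
  = 2.177e-8 kg

2.177e-8 kg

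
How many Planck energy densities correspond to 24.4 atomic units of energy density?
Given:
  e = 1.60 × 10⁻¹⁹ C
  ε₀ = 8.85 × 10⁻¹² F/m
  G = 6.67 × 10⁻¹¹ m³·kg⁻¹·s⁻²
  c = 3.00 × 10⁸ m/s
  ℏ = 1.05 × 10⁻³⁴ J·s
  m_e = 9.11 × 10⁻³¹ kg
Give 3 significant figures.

atomic unit of energy density: u_au = E_h/a₀³ = m_e⁴e¹⁰/((4πε₀)⁵ℏ⁸) = 3.01 × 10¹³ J/m³
Planck energy density: u_P = c⁷/(ℏG²) = 4.68 × 10¹¹³ J/m³
24.4 × 3.01 × 10¹³ / 4.68 × 10¹¹³ = 1.57 × 10⁻⁹⁹

1.57 × 10⁻⁹⁹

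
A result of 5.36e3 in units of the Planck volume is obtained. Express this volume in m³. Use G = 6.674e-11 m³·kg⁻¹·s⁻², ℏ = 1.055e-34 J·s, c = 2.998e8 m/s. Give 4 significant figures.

One Planck volume: V_P = (ℏG/c³)^(3/2) = 4.224e-105 m³.
5.36e3 × 4.224e-105 m³ = 2.264e-101 m³

2.264e-101 m³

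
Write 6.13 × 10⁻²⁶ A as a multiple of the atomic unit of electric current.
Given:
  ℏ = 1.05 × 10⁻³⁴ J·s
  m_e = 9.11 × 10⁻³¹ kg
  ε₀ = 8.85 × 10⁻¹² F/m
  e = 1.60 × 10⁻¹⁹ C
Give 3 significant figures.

atomic unit of electric current: I_au = e E_h/ℏ = m_e e⁵/((4πε₀)²ℏ³) = 6.67 × 10⁻³ A.
6.13 × 10⁻²⁶ / 6.67 × 10⁻³ = 9.19 × 10⁻²⁴

9.19 × 10⁻²⁴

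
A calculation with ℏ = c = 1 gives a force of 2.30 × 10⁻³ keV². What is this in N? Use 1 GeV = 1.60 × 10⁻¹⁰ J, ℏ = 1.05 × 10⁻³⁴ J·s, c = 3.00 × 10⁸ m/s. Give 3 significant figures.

Force is [E]/[L] = [E]²/(ℏc); restore (ℏc)⁻¹.
1 GeV² → 1/(ℏc) × (1 GeV in J)² = 8.13 × 10⁵ N.
Convert the energy scale: 2.30 × 10⁻³ keV² = 2.30 × 10⁻¹⁵ GeV².
Result: 2.30 × 10⁻¹⁵ × 8.13 × 10⁵ = 1.87 × 10⁻⁹ N.

1.87 × 10⁻⁹ N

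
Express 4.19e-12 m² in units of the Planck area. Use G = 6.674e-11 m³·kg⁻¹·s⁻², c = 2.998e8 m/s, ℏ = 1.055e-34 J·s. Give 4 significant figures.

1.604e58

Planck area: A_P = ℏG/c³ = 2.613e-70 m².
4.19e-12 / 2.613e-70 = 1.604e58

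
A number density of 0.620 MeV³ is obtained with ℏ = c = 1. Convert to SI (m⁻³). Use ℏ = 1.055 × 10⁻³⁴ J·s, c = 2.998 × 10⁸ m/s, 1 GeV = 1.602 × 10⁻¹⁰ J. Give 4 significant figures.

Number density is [L]⁻³ = [E]³/(ℏc)³.
1 GeV³ → 1/(ℏc)³ × (1 GeV in J)³ = 1.299 × 10⁴⁷ m⁻³.
Convert the energy scale: 0.620 MeV³ = 6.20 × 10⁻¹⁰ GeV³.
Result: 6.20 × 10⁻¹⁰ × 1.299 × 10⁴⁷ = 8.056 × 10³⁷ m⁻³.

8.056 × 10³⁷ m⁻³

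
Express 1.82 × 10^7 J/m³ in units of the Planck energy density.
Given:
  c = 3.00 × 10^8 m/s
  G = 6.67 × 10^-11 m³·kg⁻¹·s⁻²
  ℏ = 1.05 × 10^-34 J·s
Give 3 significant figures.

Planck energy density: u_P = c⁷/(ℏG²) = 4.68 × 10^113 J/m³.
1.82 × 10^7 / 4.68 × 10^113 = 3.89 × 10^-107

3.89 × 10^-107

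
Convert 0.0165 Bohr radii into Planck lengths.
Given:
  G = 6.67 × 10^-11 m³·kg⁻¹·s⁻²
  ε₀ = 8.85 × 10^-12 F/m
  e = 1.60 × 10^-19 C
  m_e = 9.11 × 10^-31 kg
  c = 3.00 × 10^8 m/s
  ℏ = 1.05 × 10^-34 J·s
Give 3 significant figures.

Bohr radius: a₀ = 4πε₀ℏ²/(m_e e²) = 5.26 × 10^-11 m
Planck length: ℓ_P = √(ℏG/c³) = 1.61 × 10^-35 m
0.0165 × 5.26 × 10^-11 / 1.61 × 10^-35 = 5.39 × 10^22

5.39 × 10^22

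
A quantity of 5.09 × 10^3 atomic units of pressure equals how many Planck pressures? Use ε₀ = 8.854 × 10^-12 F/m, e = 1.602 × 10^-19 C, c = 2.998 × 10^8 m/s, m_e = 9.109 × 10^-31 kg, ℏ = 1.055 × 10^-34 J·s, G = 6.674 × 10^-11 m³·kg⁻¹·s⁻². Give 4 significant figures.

3.219 × 10^-97

atomic unit of pressure: P_au = E_h/a₀³ = m_e⁴e¹⁰/((4πε₀)⁵ℏ⁸) = 2.929 × 10^13 Pa
Planck pressure: p_P = c⁷/(ℏG²) = 4.632 × 10^113 Pa
5.09 × 10^3 × 2.929 × 10^13 / 4.632 × 10^113 = 3.219 × 10^-97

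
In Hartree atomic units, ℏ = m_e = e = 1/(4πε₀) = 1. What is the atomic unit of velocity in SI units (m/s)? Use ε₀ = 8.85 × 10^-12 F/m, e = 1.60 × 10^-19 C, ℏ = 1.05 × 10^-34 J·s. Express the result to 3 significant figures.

2.19 × 10^6 m/s

The unique combination of the constants set to 1 with dimensions of velocity is v_au = e²/(4πε₀ℏ).
  = 2.56 × 10^-38 / 1.17 × 10^-44
  = 2.19 × 10^6 m/s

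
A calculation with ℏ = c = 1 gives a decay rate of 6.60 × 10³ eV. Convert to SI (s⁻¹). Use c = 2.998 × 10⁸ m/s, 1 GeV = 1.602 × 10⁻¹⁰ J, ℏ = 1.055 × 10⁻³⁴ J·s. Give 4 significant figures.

1.002 × 10¹⁹ s⁻¹

A rate is [E]/ℏ; divide by ℏ.
1 GeV → 1/ℏ × (1 GeV in J) = 1.518 × 10²⁴ s⁻¹.
Convert the energy scale: 6.60 × 10³ eV = 6.60 × 10⁻⁶ GeV.
Result: 6.60 × 10⁻⁶ × 1.518 × 10²⁴ = 1.002 × 10¹⁹ s⁻¹.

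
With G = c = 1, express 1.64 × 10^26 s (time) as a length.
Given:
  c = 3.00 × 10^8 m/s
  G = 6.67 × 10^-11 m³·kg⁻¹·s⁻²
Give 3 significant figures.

Time → length via c.
1.64 × 10^26 s × (c) = 4.92 × 10^34 m

4.92 × 10^34 m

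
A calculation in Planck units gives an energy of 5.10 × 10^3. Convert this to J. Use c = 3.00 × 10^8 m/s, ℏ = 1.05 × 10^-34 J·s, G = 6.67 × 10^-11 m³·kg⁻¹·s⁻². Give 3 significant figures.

One Planck energy: E_P = √(ℏc⁵/G) = 1.96 × 10^9 J.
5.10 × 10^3 × 1.96 × 10^9 J = 9.97 × 10^12 J

9.97 × 10^12 J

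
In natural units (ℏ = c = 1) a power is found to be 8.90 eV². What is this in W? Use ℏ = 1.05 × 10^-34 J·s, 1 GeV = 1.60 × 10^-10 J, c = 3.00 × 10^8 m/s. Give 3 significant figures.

2.17 × 10^-3 W

Power is [E]/[T] = [E]²/ℏ.
1 GeV² → 1/ℏ × (1 GeV in J)² = 2.44 × 10^14 W.
Convert the energy scale: 8.90 eV² = 8.90 × 10^-18 GeV².
Result: 8.90 × 10^-18 × 2.44 × 10^14 = 2.17 × 10^-3 W.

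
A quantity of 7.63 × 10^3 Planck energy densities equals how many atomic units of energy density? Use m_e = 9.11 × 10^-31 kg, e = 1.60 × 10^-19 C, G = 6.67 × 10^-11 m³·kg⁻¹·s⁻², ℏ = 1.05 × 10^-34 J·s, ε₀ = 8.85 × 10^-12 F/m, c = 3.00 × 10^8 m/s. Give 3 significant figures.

Planck energy density: u_P = c⁷/(ℏG²) = 4.68 × 10^113 J/m³
atomic unit of energy density: u_au = E_h/a₀³ = m_e⁴e¹⁰/((4πε₀)⁵ℏ⁸) = 3.01 × 10^13 J/m³
7.63 × 10^3 × 4.68 × 10^113 / 3.01 × 10^13 = 1.19 × 10^104

1.19 × 10^104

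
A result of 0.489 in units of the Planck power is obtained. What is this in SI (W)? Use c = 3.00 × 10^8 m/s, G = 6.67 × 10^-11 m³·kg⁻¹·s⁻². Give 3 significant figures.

One Planck power: P_P = c⁵/G = 3.64 × 10^52 W.
0.489 × 3.64 × 10^52 W = 1.78 × 10^52 W

1.78 × 10^52 W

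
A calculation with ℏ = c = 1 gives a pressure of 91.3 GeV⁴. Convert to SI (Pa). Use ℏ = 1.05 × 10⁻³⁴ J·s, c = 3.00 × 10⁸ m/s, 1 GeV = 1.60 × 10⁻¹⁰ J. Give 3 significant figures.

Pressure is [E]/[L]³ = [E]⁴/(ℏc)³.
1 GeV⁴ → 1/(ℏc)³ × (1 GeV in J)⁴ = 2.10 × 10³⁷ Pa.
Result: 91.3 × 2.10 × 10³⁷ = 1.91 × 10³⁹ Pa.

1.91 × 10³⁹ Pa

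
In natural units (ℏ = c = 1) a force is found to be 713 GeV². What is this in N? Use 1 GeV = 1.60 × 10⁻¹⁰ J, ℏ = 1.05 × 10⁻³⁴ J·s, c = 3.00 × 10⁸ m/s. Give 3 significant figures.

Force is [E]/[L] = [E]²/(ℏc); restore (ℏc)⁻¹.
1 GeV² → 1/(ℏc) × (1 GeV in J)² = 8.13 × 10⁵ N.
Result: 713 × 8.13 × 10⁵ = 5.79 × 10⁸ N.

5.79 × 10⁸ N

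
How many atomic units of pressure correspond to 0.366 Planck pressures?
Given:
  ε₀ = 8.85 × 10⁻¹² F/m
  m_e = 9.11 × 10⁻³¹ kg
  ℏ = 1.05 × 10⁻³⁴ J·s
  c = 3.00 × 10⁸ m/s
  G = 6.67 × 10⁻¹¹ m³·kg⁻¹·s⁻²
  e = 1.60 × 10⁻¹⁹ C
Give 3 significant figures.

Planck pressure: p_P = c⁷/(ℏG²) = 4.68 × 10¹¹³ Pa
atomic unit of pressure: P_au = E_h/a₀³ = m_e⁴e¹⁰/((4πε₀)⁵ℏ⁸) = 3.01 × 10¹³ Pa
0.366 × 4.68 × 10¹¹³ / 3.01 × 10¹³ = 5.69 × 10⁹⁹

5.69 × 10⁹⁹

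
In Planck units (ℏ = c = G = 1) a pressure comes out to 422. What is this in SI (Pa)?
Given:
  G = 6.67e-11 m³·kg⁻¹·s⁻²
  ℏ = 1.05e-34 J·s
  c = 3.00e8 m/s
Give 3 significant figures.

One Planck pressure: p_P = c⁷/(ℏG²) = 4.68e113 Pa.
422 × 4.68e113 Pa = 1.98e116 Pa

1.98e116 Pa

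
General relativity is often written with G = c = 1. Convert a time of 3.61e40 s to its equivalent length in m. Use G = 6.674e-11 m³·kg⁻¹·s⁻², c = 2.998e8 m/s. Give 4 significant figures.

Time → length via c.
3.61e40 s × (c) = 1.082e49 m

1.082e49 m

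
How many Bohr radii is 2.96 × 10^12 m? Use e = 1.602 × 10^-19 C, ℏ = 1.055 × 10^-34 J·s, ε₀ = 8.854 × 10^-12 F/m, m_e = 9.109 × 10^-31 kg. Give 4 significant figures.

Bohr radius: a₀ = 4πε₀ℏ²/(m_e e²) = 5.297 × 10^-11 m.
2.96 × 10^12 / 5.297 × 10^-11 = 5.588 × 10^22

5.588 × 10^22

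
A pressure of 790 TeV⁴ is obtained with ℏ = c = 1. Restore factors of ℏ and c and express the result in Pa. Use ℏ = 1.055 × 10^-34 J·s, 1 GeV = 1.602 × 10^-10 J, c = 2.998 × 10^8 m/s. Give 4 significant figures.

Pressure is [E]/[L]³ = [E]⁴/(ℏc)³.
1 GeV⁴ → 1/(ℏc)³ × (1 GeV in J)⁴ = 2.082 × 10^37 Pa.
Convert the energy scale: 790 TeV⁴ = 7.90 × 10^14 GeV⁴.
Result: 7.90 × 10^14 × 2.082 × 10^37 = 1.644 × 10^52 Pa.

1.644 × 10^52 Pa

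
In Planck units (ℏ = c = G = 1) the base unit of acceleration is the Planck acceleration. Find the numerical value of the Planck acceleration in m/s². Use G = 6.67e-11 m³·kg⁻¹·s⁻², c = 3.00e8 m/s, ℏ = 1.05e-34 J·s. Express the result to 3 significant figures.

5.59e51 m/s²

a_P = √(c⁷/(ℏG))
  = √(3.12e103)
  = 5.59e51 m/s²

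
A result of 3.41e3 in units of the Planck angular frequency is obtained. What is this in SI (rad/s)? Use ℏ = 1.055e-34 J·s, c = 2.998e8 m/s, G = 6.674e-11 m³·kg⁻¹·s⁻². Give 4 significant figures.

One Planck angular frequency: ω_P = √(c⁵/(ℏG)) = 1.855e43 rad/s.
3.41e3 × 1.855e43 rad/s = 6.324e46 rad/s

6.324e46 rad/s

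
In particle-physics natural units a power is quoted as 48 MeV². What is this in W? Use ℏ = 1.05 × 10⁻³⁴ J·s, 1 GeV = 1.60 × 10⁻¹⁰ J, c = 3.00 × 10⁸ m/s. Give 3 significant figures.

1.17 × 10¹⁰ W

Power is [E]/[T] = [E]²/ℏ.
1 GeV² → 1/ℏ × (1 GeV in J)² = 2.44 × 10¹⁴ W.
Convert the energy scale: 48 MeV² = 4.80 × 10⁻⁵ GeV².
Result: 4.80 × 10⁻⁵ × 2.44 × 10¹⁴ = 1.17 × 10¹⁰ W.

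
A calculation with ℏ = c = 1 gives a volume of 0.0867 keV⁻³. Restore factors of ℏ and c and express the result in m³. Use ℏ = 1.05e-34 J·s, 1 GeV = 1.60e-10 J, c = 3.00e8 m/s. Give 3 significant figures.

6.62e-31 m³

Volume is [L]³ = [E]⁻³·(ℏc)³.
1 GeV⁻³ → (ℏc)³ × (1 GeV in J)⁻³ = 7.63e-48 m³.
Convert the energy scale: 0.0867 keV⁻³ = 8.67e16 GeV⁻³.
Result: 8.67e16 × 7.63e-48 = 6.62e-31 m³.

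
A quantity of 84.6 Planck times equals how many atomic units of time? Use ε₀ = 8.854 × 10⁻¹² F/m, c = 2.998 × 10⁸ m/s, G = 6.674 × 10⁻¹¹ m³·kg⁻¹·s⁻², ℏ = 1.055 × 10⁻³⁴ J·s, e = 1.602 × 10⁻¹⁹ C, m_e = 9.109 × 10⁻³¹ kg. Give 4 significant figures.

Planck time: t_P = √(ℏG/c⁵) = 5.392 × 10⁻⁴⁴ s
atomic unit of time: τ_au = (4πε₀)²ℏ³/(m_e e⁴) = 2.423 × 10⁻¹⁷ s
84.6 × 5.392 × 10⁻⁴⁴ / 2.423 × 10⁻¹⁷ = 1.883 × 10⁻²⁵

1.883 × 10⁻²⁵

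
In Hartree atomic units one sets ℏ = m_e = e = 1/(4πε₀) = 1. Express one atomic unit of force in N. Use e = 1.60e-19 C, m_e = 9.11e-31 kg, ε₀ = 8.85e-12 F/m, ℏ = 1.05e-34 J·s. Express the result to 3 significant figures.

F_au = E_h/a₀ = m_e²e⁶/((4πε₀)³ℏ⁴)
E_h = 4.38e-18 J
a₀ = 5.26e-11 m
E_h/a₀ = 8.33e-8 N

8.33e-8 N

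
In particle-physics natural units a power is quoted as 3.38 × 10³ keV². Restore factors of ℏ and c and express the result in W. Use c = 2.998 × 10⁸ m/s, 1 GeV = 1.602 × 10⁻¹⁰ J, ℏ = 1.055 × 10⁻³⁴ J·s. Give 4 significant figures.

Power is [E]/[T] = [E]²/ℏ.
1 GeV² → 1/ℏ × (1 GeV in J)² = 2.433 × 10¹⁴ W.
Convert the energy scale: 3.38 × 10³ keV² = 3.38 × 10⁻⁹ GeV².
Result: 3.38 × 10⁻⁹ × 2.433 × 10¹⁴ = 8.222 × 10⁵ W.

8.222 × 10⁵ W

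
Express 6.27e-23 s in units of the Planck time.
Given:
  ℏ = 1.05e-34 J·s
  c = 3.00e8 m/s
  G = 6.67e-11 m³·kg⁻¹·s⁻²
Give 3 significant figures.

Planck time: t_P = √(ℏG/c⁵) = 5.37e-44 s.
6.27e-23 / 5.37e-44 = 1.17e21

1.17e21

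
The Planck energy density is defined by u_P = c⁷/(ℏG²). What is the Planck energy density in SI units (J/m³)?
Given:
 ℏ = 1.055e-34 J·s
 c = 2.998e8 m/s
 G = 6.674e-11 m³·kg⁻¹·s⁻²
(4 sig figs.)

4.632e113 J/m³

u_P = c⁷/(ℏG²)
  = 2.177e59 / 4.699e-55
  = 4.632e113 J/m³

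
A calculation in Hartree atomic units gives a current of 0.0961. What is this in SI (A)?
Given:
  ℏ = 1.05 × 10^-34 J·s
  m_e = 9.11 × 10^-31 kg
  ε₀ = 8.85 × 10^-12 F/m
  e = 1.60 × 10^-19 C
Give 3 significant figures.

One atomic unit of electric current: I_au = e E_h/ℏ = m_e e⁵/((4πε₀)²ℏ³) = 6.67 × 10^-3 A.
0.0961 × 6.67 × 10^-3 A = 6.41 × 10^-4 A

6.41 × 10^-4 A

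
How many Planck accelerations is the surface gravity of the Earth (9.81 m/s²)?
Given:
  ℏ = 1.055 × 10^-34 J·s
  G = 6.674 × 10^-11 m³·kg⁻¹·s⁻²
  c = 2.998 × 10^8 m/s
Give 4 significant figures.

1.764 × 10^-51

Planck acceleration: a_P = √(c⁷/(ℏG)) = 5.560 × 10^51 m/s².
9.81 / 5.560 × 10^51 = 1.764 × 10^-51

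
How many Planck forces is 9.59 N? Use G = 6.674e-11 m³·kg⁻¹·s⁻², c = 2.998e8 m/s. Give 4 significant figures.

7.923e-44

Planck force: F_P = c⁴/G = 1.210e44 N.
9.59 / 1.210e44 = 7.923e-44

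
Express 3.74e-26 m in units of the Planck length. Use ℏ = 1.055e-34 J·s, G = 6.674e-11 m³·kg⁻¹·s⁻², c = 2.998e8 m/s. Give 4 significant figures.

Planck length: ℓ_P = √(ℏG/c³) = 1.616e-35 m.
3.74e-26 / 1.616e-35 = 2.314e9

2.314e9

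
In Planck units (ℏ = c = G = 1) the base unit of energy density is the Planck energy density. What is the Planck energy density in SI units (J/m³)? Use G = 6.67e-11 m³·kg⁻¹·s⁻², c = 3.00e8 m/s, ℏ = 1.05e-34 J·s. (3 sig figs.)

u_P = c⁷/(ℏG²)
  = 2.19e59 / 4.67e-55
  = 4.68e113 J/m³

4.68e113 J/m³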